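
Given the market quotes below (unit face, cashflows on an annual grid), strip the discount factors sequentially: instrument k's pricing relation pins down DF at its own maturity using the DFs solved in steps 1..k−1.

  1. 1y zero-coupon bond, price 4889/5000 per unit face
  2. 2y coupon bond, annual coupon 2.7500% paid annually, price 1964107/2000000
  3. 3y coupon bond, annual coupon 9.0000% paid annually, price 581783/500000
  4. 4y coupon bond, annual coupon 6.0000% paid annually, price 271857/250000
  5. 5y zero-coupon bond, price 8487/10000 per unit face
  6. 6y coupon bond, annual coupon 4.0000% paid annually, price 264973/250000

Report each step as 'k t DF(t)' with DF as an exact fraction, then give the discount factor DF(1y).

1 1 4889/5000
2 2 581/625
3 3 91/100
4 4 1083/1250
5 5 8487/10000
6 6 528/625
DF(1y) = 4889/5000 ≈ 0.977800

step 1 [1y] zero: DF = P = 4889/5000 ≈ 0.977800
step 2 [2y] bond c/1=11/400: DF=(1964107/2000000 − 11/400·(0.977800))/(1+11/400) = 581/625 ≈ 0.929600
step 3 [3y] bond c/1=9/100: DF=(581783/500000 − 9/100·(0.977800+0.929600))/(1+9/100) = 91/100 ≈ 0.910000
step 4 [4y] bond c/1=3/50: DF=(271857/250000 − 3/50·(0.977800+0.929600+0.910000))/(1+3/50) = 1083/1250 ≈ 0.866400
step 5 [5y] zero: DF = P = 8487/10000 ≈ 0.848700
step 6 [6y] bond c/1=1/25: DF=(264973/250000 − 1/25·(0.977800+0.929600+0.910000+0.866400+0.848700))/(1+1/25) = 528/625 ≈ 0.844800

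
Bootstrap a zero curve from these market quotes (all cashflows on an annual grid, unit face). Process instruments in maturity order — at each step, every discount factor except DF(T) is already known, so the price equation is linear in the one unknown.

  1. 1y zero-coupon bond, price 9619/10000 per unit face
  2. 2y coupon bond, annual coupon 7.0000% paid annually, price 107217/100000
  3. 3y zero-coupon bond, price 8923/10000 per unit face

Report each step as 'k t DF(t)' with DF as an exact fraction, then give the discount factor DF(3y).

step 1 [1y] zero: DF = P = 9619/10000 ≈ 0.961900
step 2 [2y] bond c/1=7/100: DF=(107217/100000 − 7/100·(0.961900))/(1+7/100) = 9391/10000 ≈ 0.939100
step 3 [3y] zero: DF = P = 8923/10000 ≈ 0.892300

1 1 9619/10000
2 2 9391/10000
3 3 8923/10000
DF(3y) = 8923/10000 ≈ 0.892300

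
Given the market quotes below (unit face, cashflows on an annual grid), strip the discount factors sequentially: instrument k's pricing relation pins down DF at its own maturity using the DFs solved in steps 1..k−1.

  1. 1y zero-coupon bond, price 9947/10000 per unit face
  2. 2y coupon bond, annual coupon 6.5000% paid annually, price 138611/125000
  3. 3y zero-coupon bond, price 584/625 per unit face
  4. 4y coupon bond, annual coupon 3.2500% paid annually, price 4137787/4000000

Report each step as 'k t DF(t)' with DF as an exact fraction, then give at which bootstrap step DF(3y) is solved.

step 1 [1y] zero: DF = P = 9947/10000 ≈ 0.994700
step 2 [2y] bond c/1=13/200: DF=(138611/125000 − 13/200·(0.994700))/(1+13/200) = 1961/2000 ≈ 0.980500
step 3 [3y] zero: DF = P = 584/625 ≈ 0.934400
step 4 [4y] bond c/1=13/400: DF=(4137787/4000000 − 13/400·(0.994700+0.980500+0.934400))/(1+13/400) = 9103/10000 ≈ 0.910300

1 1 9947/10000
2 2 1961/2000
3 3 584/625
4 4 9103/10000
DF(3y) is solved at step 3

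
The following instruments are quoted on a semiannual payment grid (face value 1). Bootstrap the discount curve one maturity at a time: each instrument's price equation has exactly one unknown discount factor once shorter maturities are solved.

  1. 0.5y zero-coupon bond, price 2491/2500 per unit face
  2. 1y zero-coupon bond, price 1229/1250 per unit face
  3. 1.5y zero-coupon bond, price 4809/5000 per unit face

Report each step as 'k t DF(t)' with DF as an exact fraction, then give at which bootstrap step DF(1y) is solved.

step 1 [0.5y] zero: DF = P = 2491/2500 ≈ 0.996400
step 2 [1y] zero: DF = P = 1229/1250 ≈ 0.983200
step 3 [1.5y] zero: DF = P = 4809/5000 ≈ 0.961800

1 1/2 2491/2500
2 1 1229/1250
3 3/2 4809/5000
DF(1y) is solved at step 2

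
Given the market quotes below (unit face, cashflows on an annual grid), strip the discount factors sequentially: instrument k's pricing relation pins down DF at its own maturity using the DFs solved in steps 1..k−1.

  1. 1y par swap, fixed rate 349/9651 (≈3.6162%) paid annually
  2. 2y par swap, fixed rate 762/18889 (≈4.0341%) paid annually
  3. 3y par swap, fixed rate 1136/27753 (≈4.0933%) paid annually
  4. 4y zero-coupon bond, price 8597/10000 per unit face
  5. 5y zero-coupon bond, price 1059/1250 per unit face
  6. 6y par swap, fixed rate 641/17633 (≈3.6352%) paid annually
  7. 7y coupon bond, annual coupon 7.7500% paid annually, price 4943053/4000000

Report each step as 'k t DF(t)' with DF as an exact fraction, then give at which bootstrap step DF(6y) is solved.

1 1 9651/10000
2 2 4619/5000
3 3 554/625
4 4 8597/10000
5 5 1059/1250
6 6 8077/10000
7 7 479/625
DF(6y) is solved at step 6

step 1 [1y] swap r/1=349/9651: DF=(1 − 349/9651·(0))/(1+349/9651) = 9651/10000 ≈ 0.965100
step 2 [2y] swap r/1=762/18889: DF=(1 − 762/18889·(0.965100))/(1+762/18889) = 4619/5000 ≈ 0.923800
step 3 [3y] swap r/1=1136/27753: DF=(1 − 1136/27753·(0.965100+0.923800))/(1+1136/27753) = 554/625 ≈ 0.886400
step 4 [4y] zero: DF = P = 8597/10000 ≈ 0.859700
step 5 [5y] zero: DF = P = 1059/1250 ≈ 0.847200
step 6 [6y] swap r/1=641/17633: DF=(1 − 641/17633·(0.965100+0.923800+0.886400+0.859700+0.847200))/(1+641/17633) = 8077/10000 ≈ 0.807700
step 7 [7y] bond c/1=31/400: DF=(4943053/4000000 − 31/400·(0.965100+0.923800+0.886400+0.859700+0.847200+0.807700))/(1+31/400) = 479/625 ≈ 0.766400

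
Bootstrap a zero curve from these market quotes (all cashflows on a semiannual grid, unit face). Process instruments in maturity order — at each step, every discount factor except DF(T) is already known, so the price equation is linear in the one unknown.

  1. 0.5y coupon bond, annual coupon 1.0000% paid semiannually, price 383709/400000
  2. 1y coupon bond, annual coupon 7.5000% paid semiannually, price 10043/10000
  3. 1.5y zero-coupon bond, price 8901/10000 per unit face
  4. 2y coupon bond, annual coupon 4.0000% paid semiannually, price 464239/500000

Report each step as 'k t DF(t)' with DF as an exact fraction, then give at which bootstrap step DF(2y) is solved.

1 1/2 1909/2000
2 1 1867/2000
3 3/2 8901/10000
4 2 4279/5000
DF(2y) is solved at step 4

step 1 [0.5y] bond c/2=1/200: DF=(383709/400000 − 1/200·(0))/(1+1/200) = 1909/2000 ≈ 0.954500
step 2 [1y] bond c/2=3/80: DF=(10043/10000 − 3/80·(0.954500))/(1+3/80) = 1867/2000 ≈ 0.933500
step 3 [1.5y] zero: DF = P = 8901/10000 ≈ 0.890100
step 4 [2y] bond c/2=1/50: DF=(464239/500000 − 1/50·(0.954500+0.933500+0.890100))/(1+1/50) = 4279/5000 ≈ 0.855800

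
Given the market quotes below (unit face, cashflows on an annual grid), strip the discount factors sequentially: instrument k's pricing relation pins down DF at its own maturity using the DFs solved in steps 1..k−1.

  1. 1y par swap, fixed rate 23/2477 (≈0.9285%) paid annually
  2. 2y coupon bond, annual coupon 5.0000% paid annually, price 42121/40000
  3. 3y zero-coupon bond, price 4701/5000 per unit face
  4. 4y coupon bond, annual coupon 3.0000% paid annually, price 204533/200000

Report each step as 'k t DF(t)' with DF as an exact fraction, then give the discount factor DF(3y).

1 1 2477/2500
2 2 9557/10000
3 3 4701/5000
4 4 568/625
DF(3y) = 4701/5000 ≈ 0.940200

step 1 [1y] swap r/1=23/2477: DF=(1 − 23/2477·(0))/(1+23/2477) = 2477/2500 ≈ 0.990800
step 2 [2y] bond c/1=1/20: DF=(42121/40000 − 1/20·(0.990800))/(1+1/20) = 9557/10000 ≈ 0.955700
step 3 [3y] zero: DF = P = 4701/5000 ≈ 0.940200
step 4 [4y] bond c/1=3/100: DF=(204533/200000 − 3/100·(0.990800+0.955700+0.940200))/(1+3/100) = 568/625 ≈ 0.908800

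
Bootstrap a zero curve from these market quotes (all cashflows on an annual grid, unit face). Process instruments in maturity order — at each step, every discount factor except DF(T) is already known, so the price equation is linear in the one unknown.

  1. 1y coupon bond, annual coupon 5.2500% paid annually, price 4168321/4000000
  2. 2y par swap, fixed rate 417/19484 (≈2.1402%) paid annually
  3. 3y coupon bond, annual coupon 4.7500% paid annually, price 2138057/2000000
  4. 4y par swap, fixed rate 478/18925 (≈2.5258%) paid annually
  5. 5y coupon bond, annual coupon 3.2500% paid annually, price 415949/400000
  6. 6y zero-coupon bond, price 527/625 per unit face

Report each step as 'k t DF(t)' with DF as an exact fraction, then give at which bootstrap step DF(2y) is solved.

1 1 9901/10000
2 2 9583/10000
3 3 4661/5000
4 4 2261/2500
5 5 111/125
6 6 527/625
DF(2y) is solved at step 2

step 1 [1y] bond c/1=21/400: DF=(4168321/4000000 − 21/400·(0))/(1+21/400) = 9901/10000 ≈ 0.990100
step 2 [2y] swap r/1=417/19484: DF=(1 − 417/19484·(0.990100))/(1+417/19484) = 9583/10000 ≈ 0.958300
step 3 [3y] bond c/1=19/400: DF=(2138057/2000000 − 19/400·(0.990100+0.958300))/(1+19/400) = 4661/5000 ≈ 0.932200
step 4 [4y] swap r/1=478/18925: DF=(1 − 478/18925·(0.990100+0.958300+0.932200))/(1+478/18925) = 2261/2500 ≈ 0.904400
step 5 [5y] bond c/1=13/400: DF=(415949/400000 − 13/400·(0.990100+0.958300+0.932200+0.904400))/(1+13/400) = 111/125 ≈ 0.888000
step 6 [6y] zero: DF = P = 527/625 ≈ 0.843200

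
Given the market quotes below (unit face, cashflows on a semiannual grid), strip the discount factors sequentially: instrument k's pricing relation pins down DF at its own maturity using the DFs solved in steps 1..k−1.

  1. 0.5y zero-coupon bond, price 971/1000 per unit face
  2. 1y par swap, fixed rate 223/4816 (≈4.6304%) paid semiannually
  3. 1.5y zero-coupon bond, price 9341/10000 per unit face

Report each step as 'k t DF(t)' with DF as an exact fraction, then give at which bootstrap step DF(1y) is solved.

step 1 [0.5y] zero: DF = P = 971/1000 ≈ 0.971000
step 2 [1y] swap r/2=223/9632: DF=(1 − 223/9632·(0.971000))/(1+223/9632) = 4777/5000 ≈ 0.955400
step 3 [1.5y] zero: DF = P = 9341/10000 ≈ 0.934100

1 1/2 971/1000
2 1 4777/5000
3 3/2 9341/10000
DF(1y) is solved at step 2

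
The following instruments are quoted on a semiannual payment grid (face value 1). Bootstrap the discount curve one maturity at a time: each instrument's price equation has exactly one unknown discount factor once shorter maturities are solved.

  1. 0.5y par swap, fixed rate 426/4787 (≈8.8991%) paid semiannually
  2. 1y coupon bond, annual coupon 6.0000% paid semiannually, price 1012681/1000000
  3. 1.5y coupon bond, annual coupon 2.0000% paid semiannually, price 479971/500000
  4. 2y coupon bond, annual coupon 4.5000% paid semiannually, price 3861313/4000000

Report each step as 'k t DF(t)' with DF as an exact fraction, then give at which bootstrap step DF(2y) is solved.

1 1/2 4787/5000
2 1 9553/10000
3 3/2 1863/2000
4 2 1763/2000
DF(2y) is solved at step 4

step 1 [0.5y] swap r/2=213/4787: DF=(1 − 213/4787·(0))/(1+213/4787) = 4787/5000 ≈ 0.957400
step 2 [1y] bond c/2=3/100: DF=(1012681/1000000 − 3/100·(0.957400))/(1+3/100) = 9553/10000 ≈ 0.955300
step 3 [1.5y] bond c/2=1/100: DF=(479971/500000 − 1/100·(0.957400+0.955300))/(1+1/100) = 1863/2000 ≈ 0.931500
step 4 [2y] bond c/2=9/400: DF=(3861313/4000000 − 9/400·(0.957400+0.955300+0.931500))/(1+9/400) = 1763/2000 ≈ 0.881500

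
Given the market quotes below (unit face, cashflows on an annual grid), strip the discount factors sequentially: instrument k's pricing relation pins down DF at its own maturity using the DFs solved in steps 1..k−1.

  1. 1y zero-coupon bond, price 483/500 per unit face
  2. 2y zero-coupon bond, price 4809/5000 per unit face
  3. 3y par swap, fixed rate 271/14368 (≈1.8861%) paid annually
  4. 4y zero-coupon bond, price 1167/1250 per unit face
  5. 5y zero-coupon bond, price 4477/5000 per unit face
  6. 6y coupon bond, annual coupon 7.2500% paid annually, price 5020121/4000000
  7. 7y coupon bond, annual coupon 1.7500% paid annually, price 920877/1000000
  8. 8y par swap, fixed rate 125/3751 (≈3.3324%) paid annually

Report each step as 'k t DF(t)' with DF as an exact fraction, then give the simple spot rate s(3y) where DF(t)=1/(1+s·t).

step 1 [1y] zero: DF = P = 483/500 ≈ 0.966000
step 2 [2y] zero: DF = P = 4809/5000 ≈ 0.961800
step 3 [3y] swap r/1=271/14368: DF=(1 − 271/14368·(0.966000+0.961800))/(1+271/14368) = 4729/5000 ≈ 0.945800
step 4 [4y] zero: DF = P = 1167/1250 ≈ 0.933600
step 5 [5y] zero: DF = P = 4477/5000 ≈ 0.895400
step 6 [6y] bond c/1=29/400: DF=(5020121/4000000 − 29/400·(0.966000+0.961800+0.945800+0.933600+0.895400))/(1+29/400) = 8523/10000 ≈ 0.852300
step 7 [7y] bond c/1=7/400: DF=(920877/1000000 − 7/400·(0.966000+0.961800+0.945800+0.933600+0.895400+0.852300))/(1+7/400) = 1619/2000 ≈ 0.809500
step 8 [8y] swap r/1=125/3751: DF=(1 − 125/3751·(0.966000+0.961800+0.945800+0.933600+0.895400+0.852300+0.809500))/(1+125/3751) = 61/80 ≈ 0.762500

1 1 483/500
2 2 4809/5000
3 3 4729/5000
4 4 1167/1250
5 5 4477/5000
6 6 8523/10000
7 7 1619/2000
8 8 61/80
s(3y) = (1/(4729/5000) − 1)/(3) = 271/14187 ≈ 1.9102%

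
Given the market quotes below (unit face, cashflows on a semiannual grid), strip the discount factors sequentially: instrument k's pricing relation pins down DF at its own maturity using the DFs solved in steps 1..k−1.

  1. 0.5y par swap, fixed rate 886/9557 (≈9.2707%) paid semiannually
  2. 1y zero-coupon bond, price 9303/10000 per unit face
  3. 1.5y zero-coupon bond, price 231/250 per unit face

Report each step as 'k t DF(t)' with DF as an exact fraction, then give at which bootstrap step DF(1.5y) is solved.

step 1 [0.5y] swap r/2=443/9557: DF=(1 − 443/9557·(0))/(1+443/9557) = 9557/10000 ≈ 0.955700
step 2 [1y] zero: DF = P = 9303/10000 ≈ 0.930300
step 3 [1.5y] zero: DF = P = 231/250 ≈ 0.924000

1 1/2 9557/10000
2 1 9303/10000
3 3/2 231/250
DF(1.5y) is solved at step 3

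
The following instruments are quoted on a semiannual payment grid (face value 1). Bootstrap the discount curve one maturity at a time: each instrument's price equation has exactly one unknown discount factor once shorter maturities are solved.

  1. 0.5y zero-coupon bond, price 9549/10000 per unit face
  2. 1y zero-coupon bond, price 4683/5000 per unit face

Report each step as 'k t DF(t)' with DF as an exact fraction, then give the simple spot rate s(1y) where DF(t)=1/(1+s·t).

1 1/2 9549/10000
2 1 4683/5000
s(1y) = (1/(4683/5000) − 1)/(1) = 317/4683 ≈ 6.7692%

step 1 [0.5y] zero: DF = P = 9549/10000 ≈ 0.954900
step 2 [1y] zero: DF = P = 4683/5000 ≈ 0.936600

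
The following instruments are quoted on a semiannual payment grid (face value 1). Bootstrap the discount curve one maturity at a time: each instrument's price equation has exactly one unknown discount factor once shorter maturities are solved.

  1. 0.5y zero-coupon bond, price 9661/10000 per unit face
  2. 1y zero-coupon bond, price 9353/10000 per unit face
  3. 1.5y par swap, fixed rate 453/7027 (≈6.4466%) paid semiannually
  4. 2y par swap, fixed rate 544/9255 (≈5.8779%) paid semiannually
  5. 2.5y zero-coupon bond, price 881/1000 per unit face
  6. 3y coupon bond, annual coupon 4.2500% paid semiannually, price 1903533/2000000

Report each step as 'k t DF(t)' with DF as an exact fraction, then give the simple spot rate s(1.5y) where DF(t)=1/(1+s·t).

step 1 [0.5y] zero: DF = P = 9661/10000 ≈ 0.966100
step 2 [1y] zero: DF = P = 9353/10000 ≈ 0.935300
step 3 [1.5y] swap r/2=453/14054: DF=(1 − 453/14054·(0.966100+0.935300))/(1+453/14054) = 4547/5000 ≈ 0.909400
step 4 [2y] swap r/2=272/9255: DF=(1 − 272/9255·(0.966100+0.935300+0.909400))/(1+272/9255) = 557/625 ≈ 0.891200
step 5 [2.5y] zero: DF = P = 881/1000 ≈ 0.881000
step 6 [3y] bond c/2=17/800: DF=(1903533/2000000 − 17/800·(0.966100+0.935300+0.909400+0.891200+0.881000))/(1+17/800) = 4183/5000 ≈ 0.836600

1 1/2 9661/10000
2 1 9353/10000
3 3/2 4547/5000
4 2 557/625
5 5/2 881/1000
6 3 4183/5000
s(1.5y) = (1/(4547/5000) − 1)/(3/2) = 302/4547 ≈ 6.6417%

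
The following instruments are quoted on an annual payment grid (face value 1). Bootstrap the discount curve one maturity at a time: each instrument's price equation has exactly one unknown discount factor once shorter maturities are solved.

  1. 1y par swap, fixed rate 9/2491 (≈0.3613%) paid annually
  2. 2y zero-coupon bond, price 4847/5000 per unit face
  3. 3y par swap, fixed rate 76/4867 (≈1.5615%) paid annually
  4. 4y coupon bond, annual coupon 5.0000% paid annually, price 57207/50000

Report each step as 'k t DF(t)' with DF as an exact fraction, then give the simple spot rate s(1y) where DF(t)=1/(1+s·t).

step 1 [1y] swap r/1=9/2491: DF=(1 − 9/2491·(0))/(1+9/2491) = 2491/2500 ≈ 0.996400
step 2 [2y] zero: DF = P = 4847/5000 ≈ 0.969400
step 3 [3y] swap r/1=76/4867: DF=(1 − 76/4867·(0.996400+0.969400))/(1+76/4867) = 1193/1250 ≈ 0.954400
step 4 [4y] bond c/1=1/20: DF=(57207/50000 − 1/20·(0.996400+0.969400+0.954400))/(1+1/20) = 4753/5000 ≈ 0.950600

1 1 2491/2500
2 2 4847/5000
3 3 1193/1250
4 4 4753/5000
s(1y) = (1/(2491/2500) − 1)/(1) = 9/2491 ≈ 0.3613%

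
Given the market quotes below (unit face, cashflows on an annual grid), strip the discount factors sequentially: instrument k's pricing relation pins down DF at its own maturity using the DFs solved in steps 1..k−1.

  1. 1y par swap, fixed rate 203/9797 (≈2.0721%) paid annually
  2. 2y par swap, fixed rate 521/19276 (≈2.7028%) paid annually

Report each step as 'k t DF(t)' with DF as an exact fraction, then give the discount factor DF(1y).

step 1 [1y] swap r/1=203/9797: DF=(1 − 203/9797·(0))/(1+203/9797) = 9797/10000 ≈ 0.979700
step 2 [2y] swap r/1=521/19276: DF=(1 − 521/19276·(0.979700))/(1+521/19276) = 9479/10000 ≈ 0.947900

1 1 9797/10000
2 2 9479/10000
DF(1y) = 9797/10000 ≈ 0.979700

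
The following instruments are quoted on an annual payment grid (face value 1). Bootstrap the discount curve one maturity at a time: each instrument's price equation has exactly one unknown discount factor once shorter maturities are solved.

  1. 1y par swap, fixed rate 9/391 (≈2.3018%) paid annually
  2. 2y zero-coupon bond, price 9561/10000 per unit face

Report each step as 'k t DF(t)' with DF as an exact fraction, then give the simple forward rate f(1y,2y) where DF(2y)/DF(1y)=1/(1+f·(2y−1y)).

step 1 [1y] swap r/1=9/391: DF=(1 − 9/391·(0))/(1+9/391) = 391/400 ≈ 0.977500
step 2 [2y] zero: DF = P = 9561/10000 ≈ 0.956100

1 1 391/400
2 2 9561/10000
f(1y,2y) = ((391/400)/(9561/10000) − 1)/(1) = 214/9561 ≈ 2.2383%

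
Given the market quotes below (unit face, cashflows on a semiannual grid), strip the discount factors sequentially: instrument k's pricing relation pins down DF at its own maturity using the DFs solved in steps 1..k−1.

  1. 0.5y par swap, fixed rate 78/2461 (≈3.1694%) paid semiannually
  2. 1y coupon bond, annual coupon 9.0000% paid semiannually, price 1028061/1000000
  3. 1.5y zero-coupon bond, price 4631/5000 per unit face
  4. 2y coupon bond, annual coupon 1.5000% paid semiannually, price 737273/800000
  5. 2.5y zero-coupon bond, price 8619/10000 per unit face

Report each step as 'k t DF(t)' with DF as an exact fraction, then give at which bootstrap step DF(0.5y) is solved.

1 1/2 2461/2500
2 1 4707/5000
3 3/2 4631/5000
4 2 1787/2000
5 5/2 8619/10000
DF(0.5y) is solved at step 1

step 1 [0.5y] swap r/2=39/2461: DF=(1 − 39/2461·(0))/(1+39/2461) = 2461/2500 ≈ 0.984400
step 2 [1y] bond c/2=9/200: DF=(1028061/1000000 − 9/200·(0.984400))/(1+9/200) = 4707/5000 ≈ 0.941400
step 3 [1.5y] zero: DF = P = 4631/5000 ≈ 0.926200
step 4 [2y] bond c/2=3/400: DF=(737273/800000 − 3/400·(0.984400+0.941400+0.926200))/(1+3/400) = 1787/2000 ≈ 0.893500
step 5 [2.5y] zero: DF = P = 8619/10000 ≈ 0.861900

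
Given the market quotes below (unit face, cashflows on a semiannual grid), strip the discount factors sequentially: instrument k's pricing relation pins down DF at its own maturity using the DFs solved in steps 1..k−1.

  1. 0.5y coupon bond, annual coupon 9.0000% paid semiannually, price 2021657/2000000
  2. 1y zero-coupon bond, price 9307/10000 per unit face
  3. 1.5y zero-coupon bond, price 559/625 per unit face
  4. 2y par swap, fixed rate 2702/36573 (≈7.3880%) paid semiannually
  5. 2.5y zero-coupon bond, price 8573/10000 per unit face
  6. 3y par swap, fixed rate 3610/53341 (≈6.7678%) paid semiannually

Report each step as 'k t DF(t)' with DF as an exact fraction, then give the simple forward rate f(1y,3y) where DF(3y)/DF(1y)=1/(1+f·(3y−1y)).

1 1/2 9673/10000
2 1 9307/10000
3 3/2 559/625
4 2 8649/10000
5 5/2 8573/10000
6 3 1639/2000
f(1y,3y) = ((9307/10000)/(1639/2000) − 1)/(2) = 556/8195 ≈ 6.7846%

step 1 [0.5y] bond c/2=9/200: DF=(2021657/2000000 − 9/200·(0))/(1+9/200) = 9673/10000 ≈ 0.967300
step 2 [1y] zero: DF = P = 9307/10000 ≈ 0.930700
step 3 [1.5y] zero: DF = P = 559/625 ≈ 0.894400
step 4 [2y] swap r/2=1351/36573: DF=(1 − 1351/36573·(0.967300+0.930700+0.894400))/(1+1351/36573) = 8649/10000 ≈ 0.864900
step 5 [2.5y] zero: DF = P = 8573/10000 ≈ 0.857300
step 6 [3y] swap r/2=1805/53341: DF=(1 − 1805/53341·(0.967300+0.930700+0.894400+0.864900+0.857300))/(1+1805/53341) = 1639/2000 ≈ 0.819500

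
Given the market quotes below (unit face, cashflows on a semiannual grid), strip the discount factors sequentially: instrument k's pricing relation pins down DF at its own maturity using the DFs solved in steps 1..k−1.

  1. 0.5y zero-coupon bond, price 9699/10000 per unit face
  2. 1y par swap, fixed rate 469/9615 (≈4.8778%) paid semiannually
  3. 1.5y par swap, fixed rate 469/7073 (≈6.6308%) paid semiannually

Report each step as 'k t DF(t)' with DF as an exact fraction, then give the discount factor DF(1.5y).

step 1 [0.5y] zero: DF = P = 9699/10000 ≈ 0.969900
step 2 [1y] swap r/2=469/19230: DF=(1 − 469/19230·(0.969900))/(1+469/19230) = 9531/10000 ≈ 0.953100
step 3 [1.5y] swap r/2=469/14146: DF=(1 − 469/14146·(0.969900+0.953100))/(1+469/14146) = 4531/5000 ≈ 0.906200

1 1/2 9699/10000
2 1 9531/10000
3 3/2 4531/5000
DF(1.5y) = 4531/5000 ≈ 0.906200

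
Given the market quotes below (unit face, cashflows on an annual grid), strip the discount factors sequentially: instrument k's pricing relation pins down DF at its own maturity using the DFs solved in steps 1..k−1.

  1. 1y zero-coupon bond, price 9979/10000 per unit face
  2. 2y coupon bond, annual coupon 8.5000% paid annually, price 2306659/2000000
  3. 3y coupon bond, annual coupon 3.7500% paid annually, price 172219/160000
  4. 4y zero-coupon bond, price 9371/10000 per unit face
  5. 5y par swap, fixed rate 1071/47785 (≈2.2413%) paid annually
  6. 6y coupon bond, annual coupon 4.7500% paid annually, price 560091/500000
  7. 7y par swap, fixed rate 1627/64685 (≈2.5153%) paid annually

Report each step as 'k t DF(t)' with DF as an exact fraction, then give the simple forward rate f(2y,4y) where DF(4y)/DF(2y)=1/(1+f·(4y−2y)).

1 1 9979/10000
2 2 1231/1250
3 3 4829/5000
4 4 9371/10000
5 5 8929/10000
6 6 8527/10000
7 7 8373/10000
f(2y,4y) = ((1231/1250)/(9371/10000) − 1)/(2) = 477/18742 ≈ 2.5451%

step 1 [1y] zero: DF = P = 9979/10000 ≈ 0.997900
step 2 [2y] bond c/1=17/200: DF=(2306659/2000000 − 17/200·(0.997900))/(1+17/200) = 1231/1250 ≈ 0.984800
step 3 [3y] bond c/1=3/80: DF=(172219/160000 − 3/80·(0.997900+0.984800))/(1+3/80) = 4829/5000 ≈ 0.965800
step 4 [4y] zero: DF = P = 9371/10000 ≈ 0.937100
step 5 [5y] swap r/1=1071/47785: DF=(1 − 1071/47785·(0.997900+0.984800+0.965800+0.937100))/(1+1071/47785) = 8929/10000 ≈ 0.892900
step 6 [6y] bond c/1=19/400: DF=(560091/500000 − 19/400·(0.997900+0.984800+0.965800+0.937100+0.892900))/(1+19/400) = 8527/10000 ≈ 0.852700
step 7 [7y] swap r/1=1627/64685: DF=(1 − 1627/64685·(0.997900+0.984800+0.965800+0.937100+0.892900+0.852700))/(1+1627/64685) = 8373/10000 ≈ 0.837300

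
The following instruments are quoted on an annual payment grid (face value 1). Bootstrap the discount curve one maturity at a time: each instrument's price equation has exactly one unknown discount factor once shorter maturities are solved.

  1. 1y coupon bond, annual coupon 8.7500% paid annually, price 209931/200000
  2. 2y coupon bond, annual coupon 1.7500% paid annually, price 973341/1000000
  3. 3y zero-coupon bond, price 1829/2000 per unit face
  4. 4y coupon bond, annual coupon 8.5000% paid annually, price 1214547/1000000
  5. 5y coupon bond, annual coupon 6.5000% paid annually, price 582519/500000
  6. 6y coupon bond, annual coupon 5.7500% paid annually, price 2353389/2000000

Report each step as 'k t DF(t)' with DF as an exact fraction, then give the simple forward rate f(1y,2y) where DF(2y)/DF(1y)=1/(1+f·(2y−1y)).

1 1 2413/2500
2 2 47/50
3 3 1829/2000
4 4 1797/2000
5 5 867/1000
6 6 4317/5000
f(1y,2y) = ((2413/2500)/(47/50) − 1)/(1) = 63/2350 ≈ 2.6809%

step 1 [1y] bond c/1=7/80: DF=(209931/200000 − 7/80·(0))/(1+7/80) = 2413/2500 ≈ 0.965200
step 2 [2y] bond c/1=7/400: DF=(973341/1000000 − 7/400·(0.965200))/(1+7/400) = 47/50 ≈ 0.940000
step 3 [3y] zero: DF = P = 1829/2000 ≈ 0.914500
step 4 [4y] bond c/1=17/200: DF=(1214547/1000000 − 17/200·(0.965200+0.940000+0.914500))/(1+17/200) = 1797/2000 ≈ 0.898500
step 5 [5y] bond c/1=13/200: DF=(582519/500000 − 13/200·(0.965200+0.940000+0.914500+0.898500))/(1+13/200) = 867/1000 ≈ 0.867000
step 6 [6y] bond c/1=23/400: DF=(2353389/2000000 − 23/400·(0.965200+0.940000+0.914500+0.898500+0.867000))/(1+23/400) = 4317/5000 ≈ 0.863400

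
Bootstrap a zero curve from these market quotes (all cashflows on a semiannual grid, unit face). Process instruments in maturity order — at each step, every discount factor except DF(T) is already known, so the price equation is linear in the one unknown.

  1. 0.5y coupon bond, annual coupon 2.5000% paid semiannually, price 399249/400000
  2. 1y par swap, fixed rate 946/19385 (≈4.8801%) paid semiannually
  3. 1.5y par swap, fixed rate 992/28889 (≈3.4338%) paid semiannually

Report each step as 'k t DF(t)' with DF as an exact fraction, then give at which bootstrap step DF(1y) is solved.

1 1/2 4929/5000
2 1 9527/10000
3 3/2 594/625
DF(1y) is solved at step 2

step 1 [0.5y] bond c/2=1/80: DF=(399249/400000 − 1/80·(0))/(1+1/80) = 4929/5000 ≈ 0.985800
step 2 [1y] swap r/2=473/19385: DF=(1 − 473/19385·(0.985800))/(1+473/19385) = 9527/10000 ≈ 0.952700
step 3 [1.5y] swap r/2=496/28889: DF=(1 − 496/28889·(0.985800+0.952700))/(1+496/28889) = 594/625 ≈ 0.950400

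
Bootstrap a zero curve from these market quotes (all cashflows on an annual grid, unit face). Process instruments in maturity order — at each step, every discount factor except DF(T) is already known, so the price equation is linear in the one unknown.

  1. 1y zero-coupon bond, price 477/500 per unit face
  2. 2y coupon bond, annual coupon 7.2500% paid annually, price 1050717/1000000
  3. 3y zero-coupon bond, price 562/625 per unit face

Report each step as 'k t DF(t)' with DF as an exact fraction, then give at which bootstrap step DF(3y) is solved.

1 1 477/500
2 2 572/625
3 3 562/625
DF(3y) is solved at step 3

step 1 [1y] zero: DF = P = 477/500 ≈ 0.954000
step 2 [2y] bond c/1=29/400: DF=(1050717/1000000 − 29/400·(0.954000))/(1+29/400) = 572/625 ≈ 0.915200
step 3 [3y] zero: DF = P = 562/625 ≈ 0.899200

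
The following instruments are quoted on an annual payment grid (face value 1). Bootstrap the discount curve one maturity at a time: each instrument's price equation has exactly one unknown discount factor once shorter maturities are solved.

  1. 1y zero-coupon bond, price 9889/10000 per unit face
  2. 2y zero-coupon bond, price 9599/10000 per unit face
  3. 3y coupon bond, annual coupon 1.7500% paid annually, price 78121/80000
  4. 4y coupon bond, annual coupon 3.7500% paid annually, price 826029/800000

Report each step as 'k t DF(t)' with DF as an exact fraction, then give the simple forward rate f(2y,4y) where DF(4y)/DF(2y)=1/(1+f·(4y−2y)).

1 1 9889/10000
2 2 9599/10000
3 3 4631/5000
4 4 8913/10000
f(2y,4y) = ((9599/10000)/(8913/10000) − 1)/(2) = 343/8913 ≈ 3.8483%

step 1 [1y] zero: DF = P = 9889/10000 ≈ 0.988900
step 2 [2y] zero: DF = P = 9599/10000 ≈ 0.959900
step 3 [3y] bond c/1=7/400: DF=(78121/80000 − 7/400·(0.988900+0.959900))/(1+7/400) = 4631/5000 ≈ 0.926200
step 4 [4y] bond c/1=3/80: DF=(826029/800000 − 3/80·(0.988900+0.959900+0.926200))/(1+3/80) = 8913/10000 ≈ 0.891300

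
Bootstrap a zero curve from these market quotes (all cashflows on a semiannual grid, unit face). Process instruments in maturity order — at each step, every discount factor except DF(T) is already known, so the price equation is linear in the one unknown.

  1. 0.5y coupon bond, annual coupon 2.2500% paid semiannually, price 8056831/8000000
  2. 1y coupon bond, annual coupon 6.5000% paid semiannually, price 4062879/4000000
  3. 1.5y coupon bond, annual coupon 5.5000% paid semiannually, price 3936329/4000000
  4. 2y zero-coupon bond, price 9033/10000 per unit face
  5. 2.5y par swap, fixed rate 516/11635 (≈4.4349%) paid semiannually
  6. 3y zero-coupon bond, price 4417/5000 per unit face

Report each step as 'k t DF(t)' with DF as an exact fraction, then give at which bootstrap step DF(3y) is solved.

1 1/2 9959/10000
2 1 2381/2500
3 3/2 566/625
4 2 9033/10000
5 5/2 1121/1250
6 3 4417/5000
DF(3y) is solved at step 6

step 1 [0.5y] bond c/2=9/800: DF=(8056831/8000000 − 9/800·(0))/(1+9/800) = 9959/10000 ≈ 0.995900
step 2 [1y] bond c/2=13/400: DF=(4062879/4000000 − 13/400·(0.995900))/(1+13/400) = 2381/2500 ≈ 0.952400
step 3 [1.5y] bond c/2=11/400: DF=(3936329/4000000 − 11/400·(0.995900+0.952400))/(1+11/400) = 566/625 ≈ 0.905600
step 4 [2y] zero: DF = P = 9033/10000 ≈ 0.903300
step 5 [2.5y] swap r/2=258/11635: DF=(1 − 258/11635·(0.995900+0.952400+0.905600+0.903300))/(1+258/11635) = 1121/1250 ≈ 0.896800
step 6 [3y] zero: DF = P = 4417/5000 ≈ 0.883400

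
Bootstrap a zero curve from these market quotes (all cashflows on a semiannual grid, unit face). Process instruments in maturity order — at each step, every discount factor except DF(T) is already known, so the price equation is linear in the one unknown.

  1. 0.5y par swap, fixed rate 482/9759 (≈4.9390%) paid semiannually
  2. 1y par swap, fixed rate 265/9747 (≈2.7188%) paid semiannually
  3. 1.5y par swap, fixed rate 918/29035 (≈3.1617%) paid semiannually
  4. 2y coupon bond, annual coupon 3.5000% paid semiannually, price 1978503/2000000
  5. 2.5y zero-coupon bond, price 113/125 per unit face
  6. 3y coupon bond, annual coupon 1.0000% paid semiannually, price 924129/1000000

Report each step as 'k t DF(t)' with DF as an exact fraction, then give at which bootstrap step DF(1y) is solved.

step 1 [0.5y] swap r/2=241/9759: DF=(1 − 241/9759·(0))/(1+241/9759) = 9759/10000 ≈ 0.975900
step 2 [1y] swap r/2=265/19494: DF=(1 − 265/19494·(0.975900))/(1+265/19494) = 1947/2000 ≈ 0.973500
step 3 [1.5y] swap r/2=459/29035: DF=(1 − 459/29035·(0.975900+0.973500))/(1+459/29035) = 9541/10000 ≈ 0.954100
step 4 [2y] bond c/2=7/400: DF=(1978503/2000000 − 7/400·(0.975900+0.973500+0.954100))/(1+7/400) = 9223/10000 ≈ 0.922300
step 5 [2.5y] zero: DF = P = 113/125 ≈ 0.904000
step 6 [3y] bond c/2=1/200: DF=(924129/1000000 − 1/200·(0.975900+0.973500+0.954100+0.922300+0.904000))/(1+1/200) = 112/125 ≈ 0.896000

1 1/2 9759/10000
2 1 1947/2000
3 3/2 9541/10000
4 2 9223/10000
5 5/2 113/125
6 3 112/125
DF(1y) is solved at step 2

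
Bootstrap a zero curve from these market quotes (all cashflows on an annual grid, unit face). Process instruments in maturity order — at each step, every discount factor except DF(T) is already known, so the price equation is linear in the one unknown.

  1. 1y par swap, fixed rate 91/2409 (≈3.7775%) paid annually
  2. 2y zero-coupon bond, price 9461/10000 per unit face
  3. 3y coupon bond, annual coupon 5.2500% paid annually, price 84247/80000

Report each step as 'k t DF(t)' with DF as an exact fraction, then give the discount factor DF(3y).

1 1 2409/2500
2 2 9461/10000
3 3 9053/10000
DF(3y) = 9053/10000 ≈ 0.905300

step 1 [1y] swap r/1=91/2409: DF=(1 − 91/2409·(0))/(1+91/2409) = 2409/2500 ≈ 0.963600
step 2 [2y] zero: DF = P = 9461/10000 ≈ 0.946100
step 3 [3y] bond c/1=21/400: DF=(84247/80000 − 21/400·(0.963600+0.946100))/(1+21/400) = 9053/10000 ≈ 0.905300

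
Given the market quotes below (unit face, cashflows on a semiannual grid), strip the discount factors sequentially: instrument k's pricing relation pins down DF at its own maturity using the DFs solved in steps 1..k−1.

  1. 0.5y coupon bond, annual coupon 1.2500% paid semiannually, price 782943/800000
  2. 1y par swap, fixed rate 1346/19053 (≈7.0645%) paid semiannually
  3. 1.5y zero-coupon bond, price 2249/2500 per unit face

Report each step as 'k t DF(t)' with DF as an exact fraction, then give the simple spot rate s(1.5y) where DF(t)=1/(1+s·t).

step 1 [0.5y] bond c/2=1/160: DF=(782943/800000 − 1/160·(0))/(1+1/160) = 4863/5000 ≈ 0.972600
step 2 [1y] swap r/2=673/19053: DF=(1 − 673/19053·(0.972600))/(1+673/19053) = 9327/10000 ≈ 0.932700
step 3 [1.5y] zero: DF = P = 2249/2500 ≈ 0.899600

1 1/2 4863/5000
2 1 9327/10000
3 3/2 2249/2500
s(1.5y) = (1/(2249/2500) − 1)/(3/2) = 502/6747 ≈ 7.4403%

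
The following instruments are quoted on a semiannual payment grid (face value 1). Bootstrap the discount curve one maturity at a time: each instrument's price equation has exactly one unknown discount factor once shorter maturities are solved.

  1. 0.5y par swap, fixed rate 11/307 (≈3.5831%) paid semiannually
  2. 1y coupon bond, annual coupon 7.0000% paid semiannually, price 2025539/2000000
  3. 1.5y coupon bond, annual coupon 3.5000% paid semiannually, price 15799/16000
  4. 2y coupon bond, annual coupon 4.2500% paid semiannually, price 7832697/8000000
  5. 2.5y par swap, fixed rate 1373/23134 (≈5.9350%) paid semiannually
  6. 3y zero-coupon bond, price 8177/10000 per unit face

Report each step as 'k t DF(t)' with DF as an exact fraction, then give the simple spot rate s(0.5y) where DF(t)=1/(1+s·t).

step 1 [0.5y] swap r/2=11/614: DF=(1 − 11/614·(0))/(1+11/614) = 614/625 ≈ 0.982400
step 2 [1y] bond c/2=7/200: DF=(2025539/2000000 − 7/200·(0.982400))/(1+7/200) = 9453/10000 ≈ 0.945300
step 3 [1.5y] bond c/2=7/400: DF=(15799/16000 − 7/400·(0.982400+0.945300))/(1+7/400) = 9373/10000 ≈ 0.937300
step 4 [2y] bond c/2=17/800: DF=(7832697/8000000 − 17/800·(0.982400+0.945300+0.937300))/(1+17/800) = 8991/10000 ≈ 0.899100
step 5 [2.5y] swap r/2=1373/46268: DF=(1 − 1373/46268·(0.982400+0.945300+0.937300+0.899100))/(1+1373/46268) = 8627/10000 ≈ 0.862700
step 6 [3y] zero: DF = P = 8177/10000 ≈ 0.817700

1 1/2 614/625
2 1 9453/10000
3 3/2 9373/10000
4 2 8991/10000
5 5/2 8627/10000
6 3 8177/10000
s(0.5y) = (1/(614/625) − 1)/(1/2) = 11/307 ≈ 3.5831%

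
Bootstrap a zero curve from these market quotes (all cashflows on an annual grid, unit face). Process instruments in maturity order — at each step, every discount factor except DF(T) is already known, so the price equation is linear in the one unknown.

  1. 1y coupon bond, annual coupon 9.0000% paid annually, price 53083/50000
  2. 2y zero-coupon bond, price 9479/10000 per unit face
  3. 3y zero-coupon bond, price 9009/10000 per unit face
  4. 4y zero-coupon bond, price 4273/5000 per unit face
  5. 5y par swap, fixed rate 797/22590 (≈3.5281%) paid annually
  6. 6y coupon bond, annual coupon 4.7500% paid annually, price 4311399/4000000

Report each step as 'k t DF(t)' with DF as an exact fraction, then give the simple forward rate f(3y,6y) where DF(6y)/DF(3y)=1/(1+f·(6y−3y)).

1 1 487/500
2 2 9479/10000
3 3 9009/10000
4 4 4273/5000
5 5 4203/5000
6 6 8241/10000
f(3y,6y) = ((9009/10000)/(8241/10000) − 1)/(3) = 256/8241 ≈ 3.1064%

step 1 [1y] bond c/1=9/100: DF=(53083/50000 − 9/100·(0))/(1+9/100) = 487/500 ≈ 0.974000
step 2 [2y] zero: DF = P = 9479/10000 ≈ 0.947900
step 3 [3y] zero: DF = P = 9009/10000 ≈ 0.900900
step 4 [4y] zero: DF = P = 4273/5000 ≈ 0.854600
step 5 [5y] swap r/1=797/22590: DF=(1 − 797/22590·(0.974000+0.947900+0.900900+0.854600))/(1+797/22590) = 4203/5000 ≈ 0.840600
step 6 [6y] bond c/1=19/400: DF=(4311399/4000000 − 19/400·(0.974000+0.947900+0.900900+0.854600+0.840600))/(1+19/400) = 8241/10000 ≈ 0.824100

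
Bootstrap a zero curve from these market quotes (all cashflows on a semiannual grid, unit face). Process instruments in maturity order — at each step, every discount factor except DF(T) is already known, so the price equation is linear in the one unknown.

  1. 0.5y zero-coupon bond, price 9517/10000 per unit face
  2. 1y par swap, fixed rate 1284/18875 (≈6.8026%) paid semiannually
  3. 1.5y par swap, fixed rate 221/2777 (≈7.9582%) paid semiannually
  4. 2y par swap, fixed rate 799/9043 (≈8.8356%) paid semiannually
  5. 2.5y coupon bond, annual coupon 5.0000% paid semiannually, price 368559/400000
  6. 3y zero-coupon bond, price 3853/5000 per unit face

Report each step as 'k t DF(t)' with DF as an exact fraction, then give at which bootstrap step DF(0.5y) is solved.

step 1 [0.5y] zero: DF = P = 9517/10000 ≈ 0.951700
step 2 [1y] swap r/2=642/18875: DF=(1 − 642/18875·(0.951700))/(1+642/18875) = 4679/5000 ≈ 0.935800
step 3 [1.5y] swap r/2=221/5554: DF=(1 − 221/5554·(0.951700+0.935800))/(1+221/5554) = 1779/2000 ≈ 0.889500
step 4 [2y] swap r/2=799/18086: DF=(1 − 799/18086·(0.951700+0.935800+0.889500))/(1+799/18086) = 4201/5000 ≈ 0.840200
step 5 [2.5y] bond c/2=1/40: DF=(368559/400000 − 1/40·(0.951700+0.935800+0.889500+0.840200))/(1+1/40) = 8107/10000 ≈ 0.810700
step 6 [3y] zero: DF = P = 3853/5000 ≈ 0.770600

1 1/2 9517/10000
2 1 4679/5000
3 3/2 1779/2000
4 2 4201/5000
5 5/2 8107/10000
6 3 3853/5000
DF(0.5y) is solved at step 1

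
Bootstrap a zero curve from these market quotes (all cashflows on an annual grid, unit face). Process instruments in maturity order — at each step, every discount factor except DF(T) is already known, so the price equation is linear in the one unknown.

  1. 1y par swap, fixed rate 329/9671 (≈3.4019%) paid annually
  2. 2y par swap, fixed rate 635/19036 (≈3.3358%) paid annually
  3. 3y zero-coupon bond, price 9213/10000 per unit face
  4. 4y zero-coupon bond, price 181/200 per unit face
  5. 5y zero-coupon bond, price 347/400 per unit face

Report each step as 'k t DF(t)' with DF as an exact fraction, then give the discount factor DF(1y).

step 1 [1y] swap r/1=329/9671: DF=(1 − 329/9671·(0))/(1+329/9671) = 9671/10000 ≈ 0.967100
step 2 [2y] swap r/1=635/19036: DF=(1 − 635/19036·(0.967100))/(1+635/19036) = 1873/2000 ≈ 0.936500
step 3 [3y] zero: DF = P = 9213/10000 ≈ 0.921300
step 4 [4y] zero: DF = P = 181/200 ≈ 0.905000
step 5 [5y] zero: DF = P = 347/400 ≈ 0.867500

1 1 9671/10000
2 2 1873/2000
3 3 9213/10000
4 4 181/200
5 5 347/400
DF(1y) = 9671/10000 ≈ 0.967100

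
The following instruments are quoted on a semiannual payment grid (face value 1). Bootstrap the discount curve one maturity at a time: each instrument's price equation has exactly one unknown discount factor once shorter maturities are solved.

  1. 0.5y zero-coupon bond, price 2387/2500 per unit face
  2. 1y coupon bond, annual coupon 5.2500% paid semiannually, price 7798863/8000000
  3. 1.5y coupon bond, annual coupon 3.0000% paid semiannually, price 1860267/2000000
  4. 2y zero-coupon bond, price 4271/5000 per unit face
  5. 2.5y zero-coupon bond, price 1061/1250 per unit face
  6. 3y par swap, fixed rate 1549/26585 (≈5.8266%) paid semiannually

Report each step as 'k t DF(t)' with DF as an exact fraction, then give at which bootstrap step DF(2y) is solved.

step 1 [0.5y] zero: DF = P = 2387/2500 ≈ 0.954800
step 2 [1y] bond c/2=21/800: DF=(7798863/8000000 − 21/800·(0.954800))/(1+21/800) = 1851/2000 ≈ 0.925500
step 3 [1.5y] bond c/2=3/200: DF=(1860267/2000000 − 3/200·(0.954800+0.925500))/(1+3/200) = 4443/5000 ≈ 0.888600
step 4 [2y] zero: DF = P = 4271/5000 ≈ 0.854200
step 5 [2.5y] zero: DF = P = 1061/1250 ≈ 0.848800
step 6 [3y] swap r/2=1549/53170: DF=(1 − 1549/53170·(0.954800+0.925500+0.888600+0.854200+0.848800))/(1+1549/53170) = 8451/10000 ≈ 0.845100

1 1/2 2387/2500
2 1 1851/2000
3 3/2 4443/5000
4 2 4271/5000
5 5/2 1061/1250
6 3 8451/10000
DF(2y) is solved at step 4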